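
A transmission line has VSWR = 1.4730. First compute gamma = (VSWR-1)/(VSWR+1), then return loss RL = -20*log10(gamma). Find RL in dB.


gamma = (1.4730 - 1) / (1.4730 + 1) = 0.1912657
RL = -20 * log10(0.1912657) = 14.37 dB

14.37 dB


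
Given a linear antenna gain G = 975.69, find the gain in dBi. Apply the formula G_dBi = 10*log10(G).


G_dBi = 10 * log10(975.69) = 29.89 dBi

29.89 dBi


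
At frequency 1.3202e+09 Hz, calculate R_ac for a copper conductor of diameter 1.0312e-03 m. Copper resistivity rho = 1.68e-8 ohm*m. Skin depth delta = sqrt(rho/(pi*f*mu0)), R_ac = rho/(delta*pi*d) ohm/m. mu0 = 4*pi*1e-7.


delta = sqrt(1.68e-8 / (pi * 1.3202e+09 * 4*pi*1e-7)) = 1.795374e-06 m
R_ac = 1.68e-8 / (1.795374e-06 * pi * 1.0312e-03) = 2.888 ohm/m

2.888 ohm/m


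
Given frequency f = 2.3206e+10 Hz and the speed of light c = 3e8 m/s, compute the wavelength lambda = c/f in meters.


lambda = c / f = 3.0000e+08 / 2.3206e+10 = 0.01293 m

0.01293 m


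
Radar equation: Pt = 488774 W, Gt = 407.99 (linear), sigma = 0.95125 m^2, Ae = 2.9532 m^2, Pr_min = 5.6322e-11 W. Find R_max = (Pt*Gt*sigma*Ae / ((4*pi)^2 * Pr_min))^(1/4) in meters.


R^4 = 488774*407.99*0.95125*2.9532 / ((4*pi)^2 * 5.6322e-11) = 6.298648e+16
R_max = 6.298648e+16^0.25 = 15842 m

15842 m


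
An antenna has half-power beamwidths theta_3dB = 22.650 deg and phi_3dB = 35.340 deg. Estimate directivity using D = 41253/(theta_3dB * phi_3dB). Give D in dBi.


D_linear = 41253 / (22.650 * 35.340) = 51.53720
D_dBi = 10 * log10(51.53720) = 17.12 dBi

17.12 dBi


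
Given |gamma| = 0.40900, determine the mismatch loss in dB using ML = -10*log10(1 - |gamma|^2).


ML = -10 * log10(1 - 0.40900^2) = -10 * log10(0.832719) = 0.7950 dB

0.7950 dB


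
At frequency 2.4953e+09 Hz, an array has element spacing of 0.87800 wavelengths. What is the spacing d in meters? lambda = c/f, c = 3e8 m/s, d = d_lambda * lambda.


lambda = c / f = 3.0000e+08 / 2.4953e+09 = 0.1202260 m
d = 0.87800 * 0.1202260 = 0.1056 m

0.1056 m


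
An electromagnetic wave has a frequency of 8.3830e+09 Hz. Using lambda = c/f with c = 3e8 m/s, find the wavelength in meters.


lambda = c / f = 3.0000e+08 / 8.3830e+09 = 0.03579 m

0.03579 m


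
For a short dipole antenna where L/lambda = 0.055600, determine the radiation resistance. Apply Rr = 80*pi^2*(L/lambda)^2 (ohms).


Rr = 80 * pi^2 * (0.055600)^2 = 80 * 9.869604 * 3.091360e-03 = 2.441 ohm

2.441 ohm


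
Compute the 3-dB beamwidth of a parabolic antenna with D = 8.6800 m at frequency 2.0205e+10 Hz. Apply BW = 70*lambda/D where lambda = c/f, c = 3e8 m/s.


lambda = c / f = 3.0000e+08 / 2.0205e+10 = 0.01484781 m
BW = 70 * 0.01484781 / 8.6800 = 0.1197 deg

0.1197 deg


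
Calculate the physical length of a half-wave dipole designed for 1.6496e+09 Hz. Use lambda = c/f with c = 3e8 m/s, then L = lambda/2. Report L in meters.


lambda = c / f = 3.0000e+08 / 1.6496e+09 = 0.1818623 m
L = lambda / 2 = 0.1818623 / 2 = 0.09093 m

0.09093 m


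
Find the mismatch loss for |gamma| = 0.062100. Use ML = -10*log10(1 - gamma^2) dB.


ML = -10 * log10(1 - 0.062100^2) = -10 * log10(0.99614359) = 0.01678 dB

0.01678 dB


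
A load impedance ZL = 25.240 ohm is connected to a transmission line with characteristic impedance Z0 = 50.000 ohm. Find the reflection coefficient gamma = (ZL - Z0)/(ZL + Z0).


gamma = (25.240 - 50.000) / (25.240 + 50.000) = -0.3291

-0.3291


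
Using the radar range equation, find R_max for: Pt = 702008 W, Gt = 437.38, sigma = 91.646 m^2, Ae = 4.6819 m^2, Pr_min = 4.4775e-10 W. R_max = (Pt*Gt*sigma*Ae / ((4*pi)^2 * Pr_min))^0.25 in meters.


R^4 = 702008*437.38*91.646*4.6819 / ((4*pi)^2 * 4.4775e-10) = 1.863294e+18
R_max = 1.863294e+18^0.25 = 36946 m

36946 m


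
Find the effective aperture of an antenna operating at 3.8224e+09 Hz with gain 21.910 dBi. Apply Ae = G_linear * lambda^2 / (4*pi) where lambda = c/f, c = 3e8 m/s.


lambda = c / f = 3.0000e+08 / 3.8224e+09 = 0.07848472 m
G_linear = 10^(21.910/10) = 155.2387
Ae = G_linear * lambda^2 / (4*pi) = 155.2387 * 0.07848472^2 / (4*pi) = 0.07610 m^2

0.07610 m^2


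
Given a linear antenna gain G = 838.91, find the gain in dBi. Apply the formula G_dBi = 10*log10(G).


G_dBi = 10 * log10(838.91) = 29.24 dBi

29.24 dBi


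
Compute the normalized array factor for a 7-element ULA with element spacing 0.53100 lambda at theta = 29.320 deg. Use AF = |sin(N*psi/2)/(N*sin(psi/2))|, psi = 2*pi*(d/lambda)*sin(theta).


psi = 2*pi*0.53100*sin(29.320 deg) = 1.633777 rad
AF = |sin(7*1.633777/2) / (7*sin(1.633777/2))| = 0.1049

0.1049


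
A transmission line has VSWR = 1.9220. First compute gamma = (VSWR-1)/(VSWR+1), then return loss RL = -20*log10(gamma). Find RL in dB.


gamma = (1.9220 - 1) / (1.9220 + 1) = 0.3155373
RL = -20 * log10(0.3155373) = 10.02 dB

10.02 dB


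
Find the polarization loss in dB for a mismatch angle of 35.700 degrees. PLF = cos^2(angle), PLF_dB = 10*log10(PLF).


PLF_linear = cos^2(35.700 deg) = 0.6594797
PLF_dB = 10 * log10(0.6594797) = -1.808 dB

-1.808 dB


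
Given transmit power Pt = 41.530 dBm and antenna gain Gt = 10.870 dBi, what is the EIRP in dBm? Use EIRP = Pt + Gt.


EIRP = Pt + Gt = 41.530 + 10.870 = 52.40 dBm

52.40 dBm


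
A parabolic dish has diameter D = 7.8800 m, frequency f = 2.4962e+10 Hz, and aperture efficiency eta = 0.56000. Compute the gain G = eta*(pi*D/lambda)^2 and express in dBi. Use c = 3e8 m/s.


lambda = c / f = 3.0000e+08 / 2.4962e+10 = 0.01201827 m
G_linear = 0.56000 * (pi * 7.8800 / 0.01201827)^2 = 2.376054e+06
G_dBi = 10 * log10(2.376054e+06) = 63.76 dBi

63.76 dBi


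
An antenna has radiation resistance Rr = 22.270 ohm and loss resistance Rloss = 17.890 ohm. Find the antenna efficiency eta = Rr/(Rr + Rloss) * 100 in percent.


eta = 22.270 / (22.270 + 17.890) * 100 = 55.45%

55.45%


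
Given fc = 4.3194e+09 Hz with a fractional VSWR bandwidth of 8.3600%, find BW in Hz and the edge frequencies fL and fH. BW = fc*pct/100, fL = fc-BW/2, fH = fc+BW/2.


BW = 4.3194e+09 * 8.3600/100 = 3.611018e+08 Hz
fL = 4.3194e+09 - 3.611018e+08/2 = 4.139e+09 Hz
fH = 4.3194e+09 + 3.611018e+08/2 = 4.500e+09 Hz

BW=3.611e+08 Hz, fL=4.139e+09 Hz, fH=4.500e+09 Hz


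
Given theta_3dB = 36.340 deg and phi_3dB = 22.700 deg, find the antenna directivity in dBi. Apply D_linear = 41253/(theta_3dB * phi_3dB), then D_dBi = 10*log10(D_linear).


D_linear = 41253 / (36.340 * 22.700) = 50.00861
D_dBi = 10 * log10(50.00861) = 16.99 dBi

16.99 dBi


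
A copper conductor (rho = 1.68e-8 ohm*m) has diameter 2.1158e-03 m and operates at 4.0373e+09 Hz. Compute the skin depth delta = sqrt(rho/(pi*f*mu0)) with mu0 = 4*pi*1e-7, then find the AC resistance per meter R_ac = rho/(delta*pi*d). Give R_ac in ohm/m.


delta = sqrt(1.68e-8 / (pi * 4.0373e+09 * 4*pi*1e-7)) = 1.026666e-06 m
R_ac = 1.68e-8 / (1.026666e-06 * pi * 2.1158e-03) = 2.462 ohm/m

2.462 ohm/m


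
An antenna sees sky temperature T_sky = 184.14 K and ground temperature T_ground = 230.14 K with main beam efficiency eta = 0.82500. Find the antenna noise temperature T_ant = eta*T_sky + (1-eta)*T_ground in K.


T_ant = 0.82500 * 184.14 + (1 - 0.82500) * 230.14 = 192.2 K

192.2 K


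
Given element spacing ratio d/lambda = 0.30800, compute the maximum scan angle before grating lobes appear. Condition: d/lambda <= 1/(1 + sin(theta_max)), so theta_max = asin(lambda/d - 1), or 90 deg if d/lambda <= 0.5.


lambda/d - 1 = 1/0.30800 - 1 = 2.246753 >= 1
d/lambda <= 0.5, so the array can scan to endfire without grating lobes: theta_max = 90 deg

90 deg


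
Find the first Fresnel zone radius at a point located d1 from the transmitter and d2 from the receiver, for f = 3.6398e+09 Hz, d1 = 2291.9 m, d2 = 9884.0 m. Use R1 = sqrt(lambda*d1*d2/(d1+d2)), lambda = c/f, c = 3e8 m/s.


lambda = c / f = 3.0000e+08 / 3.6398e+09 = 0.08242211 m
R1 = sqrt(0.08242211 * 2291.9 * 9884.0 / (2291.9 + 9884.0)) = 12.38 m

12.38 m


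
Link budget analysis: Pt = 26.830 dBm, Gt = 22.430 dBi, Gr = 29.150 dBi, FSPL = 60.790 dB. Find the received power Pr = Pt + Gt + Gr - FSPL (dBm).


Pr = 26.830 + 22.430 + 29.150 - 60.790 = 17.62 dBm

17.62 dBm


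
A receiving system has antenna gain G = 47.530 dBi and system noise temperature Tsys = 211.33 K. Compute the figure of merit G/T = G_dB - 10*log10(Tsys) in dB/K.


G/T = 47.530 - 10*log10(211.33) = 47.530 - 23.24961 = 24.28 dB/K

24.28 dB/K


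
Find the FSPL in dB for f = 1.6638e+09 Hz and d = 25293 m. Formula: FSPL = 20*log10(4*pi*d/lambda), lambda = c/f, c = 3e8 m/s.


lambda = c / f = 3.0000e+08 / 1.6638e+09 = 0.1803101 m
FSPL = 20 * log10(4*pi*25293/0.1803101) = 124.9 dB

124.9 dB


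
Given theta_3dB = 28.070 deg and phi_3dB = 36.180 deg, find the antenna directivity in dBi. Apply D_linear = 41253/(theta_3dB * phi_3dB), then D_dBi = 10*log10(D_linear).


D_linear = 41253 / (28.070 * 36.180) = 40.62043
D_dBi = 10 * log10(40.62043) = 16.09 dBi

16.09 dBi


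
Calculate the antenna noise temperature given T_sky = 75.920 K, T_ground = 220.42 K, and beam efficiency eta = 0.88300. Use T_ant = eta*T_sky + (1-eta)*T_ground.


T_ant = 0.88300 * 75.920 + (1 - 0.88300) * 220.42 = 92.83 K

92.83 K


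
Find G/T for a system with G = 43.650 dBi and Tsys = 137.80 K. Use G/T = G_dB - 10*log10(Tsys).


G/T = 43.650 - 10*log10(137.80) = 43.650 - 21.39249 = 22.26 dB/K

22.26 dB/K


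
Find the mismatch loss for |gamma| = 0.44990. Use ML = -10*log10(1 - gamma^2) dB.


ML = -10 * log10(1 - 0.44990^2) = -10 * log10(0.79758999) = 0.9822 dB

0.9822 dB


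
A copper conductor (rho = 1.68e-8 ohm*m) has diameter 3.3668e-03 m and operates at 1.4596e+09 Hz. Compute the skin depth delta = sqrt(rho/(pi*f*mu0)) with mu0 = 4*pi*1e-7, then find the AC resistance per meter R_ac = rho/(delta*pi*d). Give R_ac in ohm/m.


delta = sqrt(1.68e-8 / (pi * 1.4596e+09 * 4*pi*1e-7)) = 1.707489e-06 m
R_ac = 1.68e-8 / (1.707489e-06 * pi * 3.3668e-03) = 0.9302 ohm/m

0.9302 ohm/m


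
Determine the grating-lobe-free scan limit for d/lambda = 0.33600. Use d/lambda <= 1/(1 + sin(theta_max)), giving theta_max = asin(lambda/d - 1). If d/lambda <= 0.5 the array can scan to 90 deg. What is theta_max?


lambda/d - 1 = 1/0.33600 - 1 = 1.976190 >= 1
d/lambda <= 0.5, so the array can scan to endfire without grating lobes: theta_max = 90 deg

90 deg


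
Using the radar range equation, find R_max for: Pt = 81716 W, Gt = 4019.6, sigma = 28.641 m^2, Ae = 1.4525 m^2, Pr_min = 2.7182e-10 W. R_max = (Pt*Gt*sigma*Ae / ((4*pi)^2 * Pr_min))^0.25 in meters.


R^4 = 81716*4019.6*28.641*1.4525 / ((4*pi)^2 * 2.7182e-10) = 3.183414e+17
R_max = 3.183414e+17^0.25 = 23753 m

23753 m


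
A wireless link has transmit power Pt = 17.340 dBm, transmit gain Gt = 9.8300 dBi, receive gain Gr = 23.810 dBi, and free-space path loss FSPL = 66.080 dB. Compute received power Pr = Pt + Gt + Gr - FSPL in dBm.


Pr = 17.340 + 9.8300 + 23.810 - 66.080 = -15.10 dBm

-15.10 dBm


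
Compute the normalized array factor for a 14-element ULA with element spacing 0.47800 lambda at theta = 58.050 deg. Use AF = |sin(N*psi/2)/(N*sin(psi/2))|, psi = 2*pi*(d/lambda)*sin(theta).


psi = 2*pi*0.47800*sin(58.050 deg) = 2.548384 rad
AF = |sin(14*2.548384/2) / (14*sin(2.548384/2))| = 0.06328

0.06328


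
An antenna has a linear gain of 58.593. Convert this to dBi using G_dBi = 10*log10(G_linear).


G_dBi = 10 * log10(58.593) = 17.68 dBi

17.68 dBi


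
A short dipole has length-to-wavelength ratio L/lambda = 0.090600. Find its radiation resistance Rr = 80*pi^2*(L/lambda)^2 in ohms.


Rr = 80 * pi^2 * (0.090600)^2 = 80 * 9.869604 * 8.208360e-03 = 6.481 ohm

6.481 ohm


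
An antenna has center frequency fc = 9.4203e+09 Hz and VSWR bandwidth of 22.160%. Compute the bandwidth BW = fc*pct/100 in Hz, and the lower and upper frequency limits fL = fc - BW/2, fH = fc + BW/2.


BW = 9.4203e+09 * 22.160/100 = 2.087538e+09 Hz
fL = 9.4203e+09 - 2.087538e+09/2 = 8.377e+09 Hz
fH = 9.4203e+09 + 2.087538e+09/2 = 1.046e+10 Hz

BW=2.088e+09 Hz, fL=8.377e+09 Hz, fH=1.046e+10 Hz


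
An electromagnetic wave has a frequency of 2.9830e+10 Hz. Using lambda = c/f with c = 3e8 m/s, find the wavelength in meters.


lambda = c / f = 3.0000e+08 / 2.9830e+10 = 0.01006 m

0.01006 m


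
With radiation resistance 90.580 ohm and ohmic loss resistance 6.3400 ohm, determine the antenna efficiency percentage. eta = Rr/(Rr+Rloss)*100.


eta = 90.580 / (90.580 + 6.3400) * 100 = 93.46%

93.46%


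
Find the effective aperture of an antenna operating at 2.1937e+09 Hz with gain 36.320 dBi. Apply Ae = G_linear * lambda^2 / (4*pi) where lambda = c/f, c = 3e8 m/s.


lambda = c / f = 3.0000e+08 / 2.1937e+09 = 0.1367553 m
G_linear = 10^(36.320/10) = 4285.485
Ae = G_linear * lambda^2 / (4*pi) = 4285.485 * 0.1367553^2 / (4*pi) = 6.378 m^2

6.378 m^2


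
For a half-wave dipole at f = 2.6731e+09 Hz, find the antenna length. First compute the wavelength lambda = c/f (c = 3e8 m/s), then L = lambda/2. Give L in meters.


lambda = c / f = 3.0000e+08 / 2.6731e+09 = 0.1122292 m
L = lambda / 2 = 0.1122292 / 2 = 0.05611 m

0.05611 m


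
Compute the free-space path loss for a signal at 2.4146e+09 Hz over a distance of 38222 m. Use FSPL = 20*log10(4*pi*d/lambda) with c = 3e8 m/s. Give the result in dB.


lambda = c / f = 3.0000e+08 / 2.4146e+09 = 0.1242442 m
FSPL = 20 * log10(4*pi*38222/0.1242442) = 131.7 dB

131.7 dB


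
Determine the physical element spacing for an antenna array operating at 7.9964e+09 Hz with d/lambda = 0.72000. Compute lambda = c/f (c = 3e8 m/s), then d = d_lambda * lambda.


lambda = c / f = 3.0000e+08 / 7.9964e+09 = 0.03751688 m
d = 0.72000 * 0.03751688 = 0.02701 m

0.02701 m


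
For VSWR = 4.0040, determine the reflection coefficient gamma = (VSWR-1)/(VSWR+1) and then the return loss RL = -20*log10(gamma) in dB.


gamma = (4.0040 - 1) / (4.0040 + 1) = 0.6003197
RL = -20 * log10(0.6003197) = 4.432 dB

4.432 dB


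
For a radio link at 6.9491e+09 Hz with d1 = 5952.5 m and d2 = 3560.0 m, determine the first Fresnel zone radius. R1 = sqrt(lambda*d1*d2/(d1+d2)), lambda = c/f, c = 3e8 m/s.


lambda = c / f = 3.0000e+08 / 6.9491e+09 = 0.04317106 m
R1 = sqrt(0.04317106 * 5952.5 * 3560.0 / (5952.5 + 3560.0)) = 9.807 m

9.807 m


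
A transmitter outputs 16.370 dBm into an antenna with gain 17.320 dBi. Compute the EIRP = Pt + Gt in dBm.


EIRP = Pt + Gt = 16.370 + 17.320 = 33.69 dBm

33.69 dBm


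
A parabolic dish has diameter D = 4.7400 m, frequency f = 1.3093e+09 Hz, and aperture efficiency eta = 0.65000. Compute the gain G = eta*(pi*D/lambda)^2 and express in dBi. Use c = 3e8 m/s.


lambda = c / f = 3.0000e+08 / 1.3093e+09 = 0.2291301 m
G_linear = 0.65000 * (pi * 4.7400 / 0.2291301)^2 = 2745.399
G_dBi = 10 * log10(2745.399) = 34.39 dBi

34.39 dBi


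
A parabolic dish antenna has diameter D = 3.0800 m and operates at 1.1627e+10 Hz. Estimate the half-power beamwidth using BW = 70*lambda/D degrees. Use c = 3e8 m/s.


lambda = c / f = 3.0000e+08 / 1.1627e+10 = 0.02580201 m
BW = 70 * 0.02580201 / 3.0800 = 0.5864 deg

0.5864 deg


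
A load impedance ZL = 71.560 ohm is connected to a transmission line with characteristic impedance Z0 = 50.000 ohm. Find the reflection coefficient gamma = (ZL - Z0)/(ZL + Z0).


gamma = (71.560 - 50.000) / (71.560 + 50.000) = 0.1774

0.1774


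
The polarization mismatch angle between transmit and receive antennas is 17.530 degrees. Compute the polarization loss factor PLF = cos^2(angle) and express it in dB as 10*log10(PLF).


PLF_linear = cos^2(17.530 deg) = 0.9092755
PLF_dB = 10 * log10(0.9092755) = -0.4130 dB

-0.4130 dB


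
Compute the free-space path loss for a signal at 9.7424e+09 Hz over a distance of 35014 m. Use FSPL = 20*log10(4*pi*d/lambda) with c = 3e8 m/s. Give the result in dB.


lambda = c / f = 3.0000e+08 / 9.7424e+09 = 0.03079323 m
FSPL = 20 * log10(4*pi*35014/0.03079323) = 143.1 dB

143.1 dB


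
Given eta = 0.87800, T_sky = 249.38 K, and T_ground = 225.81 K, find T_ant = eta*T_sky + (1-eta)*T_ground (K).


T_ant = 0.87800 * 249.38 + (1 - 0.87800) * 225.81 = 246.5 K

246.5 K


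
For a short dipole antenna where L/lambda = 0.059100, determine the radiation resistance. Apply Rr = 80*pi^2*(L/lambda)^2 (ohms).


Rr = 80 * pi^2 * (0.059100)^2 = 80 * 9.869604 * 3.492810e-03 = 2.758 ohm

2.758 ohm


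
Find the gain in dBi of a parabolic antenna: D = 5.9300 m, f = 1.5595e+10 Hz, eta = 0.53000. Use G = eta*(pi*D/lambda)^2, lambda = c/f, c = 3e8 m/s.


lambda = c / f = 3.0000e+08 / 1.5595e+10 = 0.01923693 m
G_linear = 0.53000 * (pi * 5.9300 / 0.01923693)^2 = 497065.3
G_dBi = 10 * log10(497065.3) = 56.96 dBi

56.96 dBi


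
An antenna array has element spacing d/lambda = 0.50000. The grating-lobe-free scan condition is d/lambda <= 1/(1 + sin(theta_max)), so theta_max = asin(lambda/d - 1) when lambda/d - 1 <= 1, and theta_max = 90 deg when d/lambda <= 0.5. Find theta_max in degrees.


lambda/d - 1 = 1/0.50000 - 1 = 1.000000 >= 1
d/lambda <= 0.5, so the array can scan to endfire without grating lobes: theta_max = 90 deg

90 deg


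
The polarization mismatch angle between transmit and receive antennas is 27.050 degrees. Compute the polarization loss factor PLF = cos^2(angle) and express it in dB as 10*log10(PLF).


PLF_linear = cos^2(27.050 deg) = 0.7931862
PLF_dB = 10 * log10(0.7931862) = -1.006 dB

-1.006 dB


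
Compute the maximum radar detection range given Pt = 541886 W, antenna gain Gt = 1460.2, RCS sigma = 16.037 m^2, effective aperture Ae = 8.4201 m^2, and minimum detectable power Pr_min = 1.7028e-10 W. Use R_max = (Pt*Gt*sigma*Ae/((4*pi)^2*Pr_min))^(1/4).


R^4 = 541886*1460.2*16.037*8.4201 / ((4*pi)^2 * 1.7028e-10) = 3.973537e+18
R_max = 3.973537e+18^0.25 = 44647 m

44647 m


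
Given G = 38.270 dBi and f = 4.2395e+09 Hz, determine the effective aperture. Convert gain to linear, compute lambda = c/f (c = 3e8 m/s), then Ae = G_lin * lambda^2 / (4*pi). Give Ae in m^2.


lambda = c / f = 3.0000e+08 / 4.2395e+09 = 0.07076306 m
G_linear = 10^(38.270/10) = 6714.289
Ae = G_linear * lambda^2 / (4*pi) = 6714.289 * 0.07076306^2 / (4*pi) = 2.675 m^2

2.675 m^2


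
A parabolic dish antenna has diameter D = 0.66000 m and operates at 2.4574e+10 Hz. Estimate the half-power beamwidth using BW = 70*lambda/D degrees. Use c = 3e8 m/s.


lambda = c / f = 3.0000e+08 / 2.4574e+10 = 0.01220802 m
BW = 70 * 0.01220802 / 0.66000 = 1.295 deg

1.295 deg


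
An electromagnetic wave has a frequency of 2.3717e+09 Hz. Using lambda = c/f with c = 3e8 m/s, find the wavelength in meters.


lambda = c / f = 3.0000e+08 / 2.3717e+09 = 0.1265 m

0.1265 m


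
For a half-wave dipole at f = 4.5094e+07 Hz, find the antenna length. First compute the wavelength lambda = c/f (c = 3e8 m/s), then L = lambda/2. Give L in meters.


lambda = c / f = 3.0000e+08 / 4.5094e+07 = 6.652770 m
L = lambda / 2 = 6.652770 / 2 = 3.326 m

3.326 m


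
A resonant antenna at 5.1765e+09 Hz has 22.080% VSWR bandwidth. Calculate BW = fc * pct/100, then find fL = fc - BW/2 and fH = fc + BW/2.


BW = 5.1765e+09 * 22.080/100 = 1.142971e+09 Hz
fL = 5.1765e+09 - 1.142971e+09/2 = 4.605e+09 Hz
fH = 5.1765e+09 + 1.142971e+09/2 = 5.748e+09 Hz

BW=1.143e+09 Hz, fL=4.605e+09 Hz, fH=5.748e+09 Hz


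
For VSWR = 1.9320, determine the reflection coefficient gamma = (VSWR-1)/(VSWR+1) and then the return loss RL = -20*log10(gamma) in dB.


gamma = (1.9320 - 1) / (1.9320 + 1) = 0.3178718
RL = -20 * log10(0.3178718) = 9.955 dB

9.955 dB


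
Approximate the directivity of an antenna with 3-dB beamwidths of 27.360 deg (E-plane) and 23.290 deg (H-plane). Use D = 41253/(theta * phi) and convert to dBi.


D_linear = 41253 / (27.360 * 23.290) = 64.73959
D_dBi = 10 * log10(64.73959) = 18.11 dBi

18.11 dBi


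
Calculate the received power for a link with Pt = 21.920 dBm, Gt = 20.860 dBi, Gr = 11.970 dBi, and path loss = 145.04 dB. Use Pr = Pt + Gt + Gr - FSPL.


Pr = 21.920 + 20.860 + 11.970 - 145.04 = -90.29 dBm

-90.29 dBm


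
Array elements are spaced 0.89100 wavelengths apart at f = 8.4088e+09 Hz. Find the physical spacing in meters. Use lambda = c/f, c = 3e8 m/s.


lambda = c / f = 3.0000e+08 / 8.4088e+09 = 0.03567691 m
d = 0.89100 * 0.03567691 = 0.03179 m

0.03179 m


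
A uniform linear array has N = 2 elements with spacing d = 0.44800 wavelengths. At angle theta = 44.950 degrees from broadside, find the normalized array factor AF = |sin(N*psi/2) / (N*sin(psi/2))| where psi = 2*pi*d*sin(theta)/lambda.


psi = 2*pi*0.44800*sin(44.950 deg) = 1.988674 rad
AF = |sin(2*1.988674/2) / (2*sin(1.988674/2))| = 0.5451

0.5451


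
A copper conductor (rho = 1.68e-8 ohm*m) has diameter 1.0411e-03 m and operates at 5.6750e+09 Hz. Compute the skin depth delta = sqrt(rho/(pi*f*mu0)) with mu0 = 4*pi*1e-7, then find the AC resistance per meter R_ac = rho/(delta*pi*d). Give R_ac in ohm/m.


delta = sqrt(1.68e-8 / (pi * 5.6750e+09 * 4*pi*1e-7)) = 8.659481e-07 m
R_ac = 1.68e-8 / (8.659481e-07 * pi * 1.0411e-03) = 5.932 ohm/m

5.932 ohm/m


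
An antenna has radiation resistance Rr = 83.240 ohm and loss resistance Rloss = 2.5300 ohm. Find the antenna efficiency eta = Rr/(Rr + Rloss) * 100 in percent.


eta = 83.240 / (83.240 + 2.5300) * 100 = 97.05%

97.05%


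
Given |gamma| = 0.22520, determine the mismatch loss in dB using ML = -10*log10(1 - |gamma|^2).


ML = -10 * log10(1 - 0.22520^2) = -10 * log10(0.94928496) = 0.2260 dB

0.2260 dB


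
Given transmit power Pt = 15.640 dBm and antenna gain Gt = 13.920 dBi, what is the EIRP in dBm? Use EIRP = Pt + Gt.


EIRP = Pt + Gt = 15.640 + 13.920 = 29.56 dBm

29.56 dBm


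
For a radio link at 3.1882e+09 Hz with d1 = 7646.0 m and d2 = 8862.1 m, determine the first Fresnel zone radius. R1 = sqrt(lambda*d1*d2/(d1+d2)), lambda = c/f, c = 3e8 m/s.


lambda = c / f = 3.0000e+08 / 3.1882e+09 = 0.09409698 m
R1 = sqrt(0.09409698 * 7646.0 * 8862.1 / (7646.0 + 8862.1)) = 19.65 m

19.65 m


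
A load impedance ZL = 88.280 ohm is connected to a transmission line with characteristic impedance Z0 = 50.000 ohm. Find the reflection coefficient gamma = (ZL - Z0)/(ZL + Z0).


gamma = (88.280 - 50.000) / (88.280 + 50.000) = 0.2768

0.2768


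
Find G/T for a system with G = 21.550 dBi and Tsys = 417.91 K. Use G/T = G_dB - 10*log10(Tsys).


G/T = 21.550 - 10*log10(417.91) = 21.550 - 26.21083 = -4.661 dB/K

-4.661 dB/K


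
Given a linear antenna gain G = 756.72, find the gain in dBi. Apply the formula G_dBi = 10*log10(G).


G_dBi = 10 * log10(756.72) = 28.79 dBi

28.79 dBi


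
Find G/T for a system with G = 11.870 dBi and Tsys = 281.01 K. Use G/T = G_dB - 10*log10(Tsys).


G/T = 11.870 - 10*log10(281.01) = 11.870 - 24.48722 = -12.62 dB/K

-12.62 dB/K


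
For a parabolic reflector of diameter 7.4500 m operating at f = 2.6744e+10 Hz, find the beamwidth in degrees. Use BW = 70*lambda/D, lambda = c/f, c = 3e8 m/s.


lambda = c / f = 3.0000e+08 / 2.6744e+10 = 0.01121747 m
BW = 70 * 0.01121747 / 7.4500 = 0.1054 deg

0.1054 deg


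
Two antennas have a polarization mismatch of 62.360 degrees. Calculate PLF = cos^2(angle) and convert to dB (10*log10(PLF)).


PLF_linear = cos^2(62.360 deg) = 0.2152168
PLF_dB = 10 * log10(0.2152168) = -6.671 dB

-6.671 dB


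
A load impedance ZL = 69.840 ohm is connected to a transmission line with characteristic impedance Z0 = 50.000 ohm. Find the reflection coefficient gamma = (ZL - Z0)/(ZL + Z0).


gamma = (69.840 - 50.000) / (69.840 + 50.000) = 0.1656

0.1656


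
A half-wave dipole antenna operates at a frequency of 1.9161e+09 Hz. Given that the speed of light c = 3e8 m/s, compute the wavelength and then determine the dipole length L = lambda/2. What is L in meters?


lambda = c / f = 3.0000e+08 / 1.9161e+09 = 0.1565680 m
L = lambda / 2 = 0.1565680 / 2 = 0.07828 m

0.07828 m


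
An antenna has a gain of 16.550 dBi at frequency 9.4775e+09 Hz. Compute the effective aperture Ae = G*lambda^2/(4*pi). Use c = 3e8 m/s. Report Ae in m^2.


lambda = c / f = 3.0000e+08 / 9.4775e+09 = 0.03165392 m
G_linear = 10^(16.550/10) = 45.18559
Ae = G_linear * lambda^2 / (4*pi) = 45.18559 * 0.03165392^2 / (4*pi) = 3.603e-03 m^2

3.603e-03 m^2


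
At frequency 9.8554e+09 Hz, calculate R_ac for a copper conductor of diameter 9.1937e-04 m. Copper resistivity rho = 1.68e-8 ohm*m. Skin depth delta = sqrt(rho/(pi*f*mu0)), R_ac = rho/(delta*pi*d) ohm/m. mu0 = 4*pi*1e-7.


delta = sqrt(1.68e-8 / (pi * 9.8554e+09 * 4*pi*1e-7)) = 6.571093e-07 m
R_ac = 1.68e-8 / (6.571093e-07 * pi * 9.1937e-04) = 8.852 ohm/m

8.852 ohm/m


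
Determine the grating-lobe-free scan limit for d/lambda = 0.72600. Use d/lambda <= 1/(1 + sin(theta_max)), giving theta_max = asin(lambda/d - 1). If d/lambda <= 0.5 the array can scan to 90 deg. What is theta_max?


lambda/d - 1 = 1/0.72600 - 1 = 0.3774105
theta_max = asin(0.3774105) = 22.17 deg

22.17 deg


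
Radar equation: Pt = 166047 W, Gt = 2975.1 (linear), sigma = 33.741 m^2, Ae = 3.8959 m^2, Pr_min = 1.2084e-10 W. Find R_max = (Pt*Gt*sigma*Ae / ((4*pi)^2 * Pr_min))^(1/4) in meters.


R^4 = 166047*2975.1*33.741*3.8959 / ((4*pi)^2 * 1.2084e-10) = 3.403047e+18
R_max = 3.403047e+18^0.25 = 42950 m

42950 m


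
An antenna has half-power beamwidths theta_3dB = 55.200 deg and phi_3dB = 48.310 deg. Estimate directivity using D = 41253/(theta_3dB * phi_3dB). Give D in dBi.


D_linear = 41253 / (55.200 * 48.310) = 15.46961
D_dBi = 10 * log10(15.46961) = 11.89 dBi

11.89 dBi


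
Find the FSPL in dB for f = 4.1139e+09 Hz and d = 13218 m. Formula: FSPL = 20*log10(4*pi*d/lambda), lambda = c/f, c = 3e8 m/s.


lambda = c / f = 3.0000e+08 / 4.1139e+09 = 0.07292350 m
FSPL = 20 * log10(4*pi*13218/0.07292350) = 127.2 dB

127.2 dB


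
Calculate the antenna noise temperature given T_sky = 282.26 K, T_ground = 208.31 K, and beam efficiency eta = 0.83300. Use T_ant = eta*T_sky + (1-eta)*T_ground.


T_ant = 0.83300 * 282.26 + (1 - 0.83300) * 208.31 = 269.9 K

269.9 K


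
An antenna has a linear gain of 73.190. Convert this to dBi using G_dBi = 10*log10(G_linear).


G_dBi = 10 * log10(73.190) = 18.64 dBi

18.64 dBi


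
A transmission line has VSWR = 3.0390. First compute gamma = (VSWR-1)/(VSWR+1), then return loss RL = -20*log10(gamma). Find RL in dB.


gamma = (3.0390 - 1) / (3.0390 + 1) = 0.5048279
RL = -20 * log10(0.5048279) = 5.937 dB

5.937 dB


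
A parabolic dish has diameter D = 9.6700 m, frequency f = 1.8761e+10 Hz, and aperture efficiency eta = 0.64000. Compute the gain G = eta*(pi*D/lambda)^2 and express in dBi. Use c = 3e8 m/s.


lambda = c / f = 3.0000e+08 / 1.8761e+10 = 0.01599062 m
G_linear = 0.64000 * (pi * 9.6700 / 0.01599062)^2 = 2.309947e+06
G_dBi = 10 * log10(2.309947e+06) = 63.64 dBi

63.64 dBi


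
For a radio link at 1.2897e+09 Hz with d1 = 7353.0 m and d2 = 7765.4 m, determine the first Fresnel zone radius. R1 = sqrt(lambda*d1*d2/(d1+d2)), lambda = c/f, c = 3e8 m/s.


lambda = c / f = 3.0000e+08 / 1.2897e+09 = 0.2326122 m
R1 = sqrt(0.2326122 * 7353.0 * 7765.4 / (7353.0 + 7765.4)) = 29.64 m

29.64 m


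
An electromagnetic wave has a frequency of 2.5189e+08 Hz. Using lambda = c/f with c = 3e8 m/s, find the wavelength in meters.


lambda = c / f = 3.0000e+08 / 2.5189e+08 = 1.191 m

1.191 m


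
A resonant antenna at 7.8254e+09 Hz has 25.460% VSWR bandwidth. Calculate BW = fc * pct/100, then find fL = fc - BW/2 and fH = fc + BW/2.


BW = 7.8254e+09 * 25.460/100 = 1.992347e+09 Hz
fL = 7.8254e+09 - 1.992347e+09/2 = 6.829e+09 Hz
fH = 7.8254e+09 + 1.992347e+09/2 = 8.822e+09 Hz

BW=1.992e+09 Hz, fL=6.829e+09 Hz, fH=8.822e+09 Hz


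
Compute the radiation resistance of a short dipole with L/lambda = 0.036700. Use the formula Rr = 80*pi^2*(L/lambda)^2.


Rr = 80 * pi^2 * (0.036700)^2 = 80 * 9.869604 * 1.346890e-03 = 1.063 ohm

1.063 ohm


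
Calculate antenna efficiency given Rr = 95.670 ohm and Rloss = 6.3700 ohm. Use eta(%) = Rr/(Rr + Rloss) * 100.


eta = 95.670 / (95.670 + 6.3700) * 100 = 93.76%

93.76%


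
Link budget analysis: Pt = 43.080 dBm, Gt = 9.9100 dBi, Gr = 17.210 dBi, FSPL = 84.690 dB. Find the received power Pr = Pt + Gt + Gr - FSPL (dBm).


Pr = 43.080 + 9.9100 + 17.210 - 84.690 = -14.49 dBm

-14.49 dBm


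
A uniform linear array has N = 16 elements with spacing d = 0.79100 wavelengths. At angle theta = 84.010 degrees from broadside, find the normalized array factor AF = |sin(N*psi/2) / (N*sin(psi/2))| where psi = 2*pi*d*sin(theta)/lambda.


psi = 2*pi*0.79100*sin(84.010 deg) = 4.942864 rad
AF = |sin(16*4.942864/2) / (16*sin(4.942864/2))| = 0.09690

0.09690


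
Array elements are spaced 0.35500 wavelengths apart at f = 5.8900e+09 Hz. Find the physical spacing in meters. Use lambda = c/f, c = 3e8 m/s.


lambda = c / f = 3.0000e+08 / 5.8900e+09 = 0.05093379 m
d = 0.35500 * 0.05093379 = 0.01808 m

0.01808 m


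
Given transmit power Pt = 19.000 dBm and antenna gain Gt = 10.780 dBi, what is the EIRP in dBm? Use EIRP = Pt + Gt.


EIRP = Pt + Gt = 19.000 + 10.780 = 29.78 dBm

29.78 dBm


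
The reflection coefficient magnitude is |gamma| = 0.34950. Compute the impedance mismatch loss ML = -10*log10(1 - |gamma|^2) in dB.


ML = -10 * log10(1 - 0.34950^2) = -10 * log10(0.87784975) = 0.5658 dB

0.5658 dB


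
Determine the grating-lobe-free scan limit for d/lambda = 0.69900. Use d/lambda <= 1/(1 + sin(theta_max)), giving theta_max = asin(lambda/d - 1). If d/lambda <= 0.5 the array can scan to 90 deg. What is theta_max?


lambda/d - 1 = 1/0.69900 - 1 = 0.4306152
theta_max = asin(0.4306152) = 25.51 deg

25.51 deg


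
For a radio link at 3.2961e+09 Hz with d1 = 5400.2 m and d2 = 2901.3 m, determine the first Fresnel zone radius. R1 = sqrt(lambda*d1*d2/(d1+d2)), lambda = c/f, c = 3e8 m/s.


lambda = c / f = 3.0000e+08 / 3.2961e+09 = 0.09101666 m
R1 = sqrt(0.09101666 * 5400.2 * 2901.3 / (5400.2 + 2901.3)) = 13.11 m

13.11 m


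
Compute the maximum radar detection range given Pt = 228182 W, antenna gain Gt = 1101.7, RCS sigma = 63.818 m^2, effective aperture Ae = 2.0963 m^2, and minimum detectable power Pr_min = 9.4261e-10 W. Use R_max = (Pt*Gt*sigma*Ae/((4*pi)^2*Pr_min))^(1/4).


R^4 = 228182*1101.7*63.818*2.0963 / ((4*pi)^2 * 9.4261e-10) = 2.259382e+17
R_max = 2.259382e+17^0.25 = 21802 m

21802 m


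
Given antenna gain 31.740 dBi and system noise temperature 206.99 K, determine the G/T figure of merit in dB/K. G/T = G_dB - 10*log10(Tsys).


G/T = 31.740 - 10*log10(206.99) = 31.740 - 23.15949 = 8.581 dB/K

8.581 dB/K


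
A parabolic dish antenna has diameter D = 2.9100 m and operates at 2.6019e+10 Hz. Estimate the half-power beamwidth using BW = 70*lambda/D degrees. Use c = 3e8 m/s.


lambda = c / f = 3.0000e+08 / 2.6019e+10 = 0.01153004 m
BW = 70 * 0.01153004 / 2.9100 = 0.2774 deg

0.2774 deg


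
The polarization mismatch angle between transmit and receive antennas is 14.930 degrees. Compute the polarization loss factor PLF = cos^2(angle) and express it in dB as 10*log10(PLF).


PLF_linear = cos^2(14.930 deg) = 0.9336223
PLF_dB = 10 * log10(0.9336223) = -0.2983 dB

-0.2983 dB


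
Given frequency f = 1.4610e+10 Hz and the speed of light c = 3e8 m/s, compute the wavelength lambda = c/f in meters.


lambda = c / f = 3.0000e+08 / 1.4610e+10 = 0.02053 m

0.02053 m


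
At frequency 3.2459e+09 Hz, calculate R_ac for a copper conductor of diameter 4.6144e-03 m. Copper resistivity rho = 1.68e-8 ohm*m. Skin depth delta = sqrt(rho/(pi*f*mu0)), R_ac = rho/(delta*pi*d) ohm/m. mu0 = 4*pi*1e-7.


delta = sqrt(1.68e-8 / (pi * 3.2459e+09 * 4*pi*1e-7)) = 1.145005e-06 m
R_ac = 1.68e-8 / (1.145005e-06 * pi * 4.6144e-03) = 1.012 ohm/m

1.012 ohm/m


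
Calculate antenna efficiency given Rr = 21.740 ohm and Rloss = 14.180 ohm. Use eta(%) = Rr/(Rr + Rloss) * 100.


eta = 21.740 / (21.740 + 14.180) * 100 = 60.52%

60.52%


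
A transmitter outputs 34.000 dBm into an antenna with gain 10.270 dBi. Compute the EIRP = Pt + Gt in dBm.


EIRP = Pt + Gt = 34.000 + 10.270 = 44.27 dBm

44.27 dBm


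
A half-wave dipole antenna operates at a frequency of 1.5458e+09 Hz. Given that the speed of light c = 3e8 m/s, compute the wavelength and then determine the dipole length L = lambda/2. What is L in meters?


lambda = c / f = 3.0000e+08 / 1.5458e+09 = 0.1940743 m
L = lambda / 2 = 0.1940743 / 2 = 0.09704 m

0.09704 m


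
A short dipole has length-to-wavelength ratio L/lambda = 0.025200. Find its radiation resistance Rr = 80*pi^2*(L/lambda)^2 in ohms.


Rr = 80 * pi^2 * (0.025200)^2 = 80 * 9.869604 * 6.350400e-04 = 0.5014 ohm

0.5014 ohm


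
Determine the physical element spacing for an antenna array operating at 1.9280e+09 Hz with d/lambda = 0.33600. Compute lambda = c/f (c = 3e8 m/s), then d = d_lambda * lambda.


lambda = c / f = 3.0000e+08 / 1.9280e+09 = 0.1556017 m
d = 0.33600 * 0.1556017 = 0.05228 m

0.05228 m


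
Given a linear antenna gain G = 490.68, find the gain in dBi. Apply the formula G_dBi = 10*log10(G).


G_dBi = 10 * log10(490.68) = 26.91 dBi

26.91 dBi


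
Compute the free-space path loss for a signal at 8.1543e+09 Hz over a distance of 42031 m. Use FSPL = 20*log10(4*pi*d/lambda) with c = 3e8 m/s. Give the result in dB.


lambda = c / f = 3.0000e+08 / 8.1543e+09 = 0.03679041 m
FSPL = 20 * log10(4*pi*42031/0.03679041) = 143.1 dB

143.1 dB


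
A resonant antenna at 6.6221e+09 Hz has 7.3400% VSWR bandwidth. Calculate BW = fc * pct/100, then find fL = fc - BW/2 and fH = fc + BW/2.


BW = 6.6221e+09 * 7.3400/100 = 4.860621e+08 Hz
fL = 6.6221e+09 - 4.860621e+08/2 = 6.379e+09 Hz
fH = 6.6221e+09 + 4.860621e+08/2 = 6.865e+09 Hz

BW=4.861e+08 Hz, fL=6.379e+09 Hz, fH=6.865e+09 Hz


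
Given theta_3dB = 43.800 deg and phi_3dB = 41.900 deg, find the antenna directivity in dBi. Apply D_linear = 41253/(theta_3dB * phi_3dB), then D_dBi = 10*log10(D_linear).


D_linear = 41253 / (43.800 * 41.900) = 22.47850
D_dBi = 10 * log10(22.47850) = 13.52 dBi

13.52 dBi


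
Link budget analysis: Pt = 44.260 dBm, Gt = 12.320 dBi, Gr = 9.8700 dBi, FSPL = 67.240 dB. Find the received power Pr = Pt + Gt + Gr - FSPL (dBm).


Pr = 44.260 + 12.320 + 9.8700 - 67.240 = -0.79 dBm

-0.79 dBm


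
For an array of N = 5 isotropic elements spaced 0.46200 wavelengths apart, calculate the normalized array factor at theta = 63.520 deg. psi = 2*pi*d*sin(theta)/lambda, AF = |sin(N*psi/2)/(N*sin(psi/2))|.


psi = 2*pi*0.46200*sin(63.520 deg) = 2.598296 rad
AF = |sin(5*2.598296/2) / (5*sin(2.598296/2))| = 0.04380

0.04380


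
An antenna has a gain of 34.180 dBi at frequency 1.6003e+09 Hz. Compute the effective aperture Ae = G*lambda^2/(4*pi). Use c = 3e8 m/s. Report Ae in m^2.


lambda = c / f = 3.0000e+08 / 1.6003e+09 = 0.1874649 m
G_linear = 10^(34.180/10) = 2618.183
Ae = G_linear * lambda^2 / (4*pi) = 2618.183 * 0.1874649^2 / (4*pi) = 7.322 m^2

7.322 m^2


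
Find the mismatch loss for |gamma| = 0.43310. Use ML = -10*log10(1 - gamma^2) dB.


ML = -10 * log10(1 - 0.43310^2) = -10 * log10(0.81242439) = 0.9022 dB

0.9022 dB


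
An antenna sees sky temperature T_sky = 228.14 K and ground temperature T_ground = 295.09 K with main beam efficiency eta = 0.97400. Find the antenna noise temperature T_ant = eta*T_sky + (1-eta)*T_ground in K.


T_ant = 0.97400 * 228.14 + (1 - 0.97400) * 295.09 = 229.9 K

229.9 K


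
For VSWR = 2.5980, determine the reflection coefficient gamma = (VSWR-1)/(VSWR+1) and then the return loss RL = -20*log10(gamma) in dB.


gamma = (2.5980 - 1) / (2.5980 + 1) = 0.4441356
RL = -20 * log10(0.4441356) = 7.050 dB

7.050 dB


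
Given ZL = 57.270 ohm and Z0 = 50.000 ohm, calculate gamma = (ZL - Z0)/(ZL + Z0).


gamma = (57.270 - 50.000) / (57.270 + 50.000) = 0.06777

0.06777


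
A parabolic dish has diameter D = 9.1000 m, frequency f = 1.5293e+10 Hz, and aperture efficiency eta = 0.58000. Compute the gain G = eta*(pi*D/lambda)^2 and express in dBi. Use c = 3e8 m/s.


lambda = c / f = 3.0000e+08 / 1.5293e+10 = 0.01961682 m
G_linear = 0.58000 * (pi * 9.1000 / 0.01961682)^2 = 1.231837e+06
G_dBi = 10 * log10(1.231837e+06) = 60.91 dBi

60.91 dBi


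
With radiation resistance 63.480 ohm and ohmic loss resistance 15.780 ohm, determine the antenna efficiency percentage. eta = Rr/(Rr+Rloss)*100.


eta = 63.480 / (63.480 + 15.780) * 100 = 80.09%

80.09%


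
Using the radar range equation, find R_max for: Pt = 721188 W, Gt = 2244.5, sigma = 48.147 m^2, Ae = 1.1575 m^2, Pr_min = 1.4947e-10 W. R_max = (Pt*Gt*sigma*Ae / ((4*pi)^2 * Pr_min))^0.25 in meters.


R^4 = 721188*2244.5*48.147*1.1575 / ((4*pi)^2 * 1.4947e-10) = 3.821946e+18
R_max = 3.821946e+18^0.25 = 44215 m

44215 m


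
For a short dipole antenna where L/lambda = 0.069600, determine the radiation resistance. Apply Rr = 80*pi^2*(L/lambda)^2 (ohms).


Rr = 80 * pi^2 * (0.069600)^2 = 80 * 9.869604 * 4.844160e-03 = 3.825 ohm

3.825 ohm


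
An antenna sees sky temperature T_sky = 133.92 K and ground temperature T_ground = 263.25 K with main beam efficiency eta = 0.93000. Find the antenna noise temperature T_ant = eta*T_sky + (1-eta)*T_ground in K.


T_ant = 0.93000 * 133.92 + (1 - 0.93000) * 263.25 = 143.0 K

143.0 K


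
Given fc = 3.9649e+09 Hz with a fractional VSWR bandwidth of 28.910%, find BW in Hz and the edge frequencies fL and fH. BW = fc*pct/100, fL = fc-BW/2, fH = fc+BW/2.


BW = 3.9649e+09 * 28.910/100 = 1.146253e+09 Hz
fL = 3.9649e+09 - 1.146253e+09/2 = 3.392e+09 Hz
fH = 3.9649e+09 + 1.146253e+09/2 = 4.538e+09 Hz

BW=1.146e+09 Hz, fL=3.392e+09 Hz, fH=4.538e+09 Hz


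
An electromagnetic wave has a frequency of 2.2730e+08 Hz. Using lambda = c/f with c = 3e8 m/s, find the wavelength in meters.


lambda = c / f = 3.0000e+08 / 2.2730e+08 = 1.320 m

1.320 m


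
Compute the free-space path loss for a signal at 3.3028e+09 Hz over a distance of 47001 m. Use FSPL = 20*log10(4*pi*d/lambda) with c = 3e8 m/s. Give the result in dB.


lambda = c / f = 3.0000e+08 / 3.3028e+09 = 0.09083202 m
FSPL = 20 * log10(4*pi*47001/0.09083202) = 136.3 dB

136.3 dB


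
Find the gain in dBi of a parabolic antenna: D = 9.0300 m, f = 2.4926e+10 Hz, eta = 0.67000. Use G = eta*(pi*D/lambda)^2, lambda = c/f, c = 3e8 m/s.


lambda = c / f = 3.0000e+08 / 2.4926e+10 = 0.01203563 m
G_linear = 0.67000 * (pi * 9.0300 / 0.01203563)^2 = 3.722309e+06
G_dBi = 10 * log10(3.722309e+06) = 65.71 dBi

65.71 dBi


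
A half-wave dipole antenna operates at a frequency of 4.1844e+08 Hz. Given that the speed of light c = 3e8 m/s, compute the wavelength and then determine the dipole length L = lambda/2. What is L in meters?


lambda = c / f = 3.0000e+08 / 4.1844e+08 = 0.7169487 m
L = lambda / 2 = 0.7169487 / 2 = 0.3585 m

0.3585 m


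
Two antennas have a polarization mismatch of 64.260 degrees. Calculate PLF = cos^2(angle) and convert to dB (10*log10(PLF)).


PLF_linear = cos^2(64.260 deg) = 0.1886061
PLF_dB = 10 * log10(0.1886061) = -7.244 dB

-7.244 dB


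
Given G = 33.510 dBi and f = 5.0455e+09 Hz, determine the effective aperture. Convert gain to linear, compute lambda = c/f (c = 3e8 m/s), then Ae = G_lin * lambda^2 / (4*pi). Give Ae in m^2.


lambda = c / f = 3.0000e+08 / 5.0455e+09 = 0.05945892 m
G_linear = 10^(33.510/10) = 2243.882
Ae = G_linear * lambda^2 / (4*pi) = 2243.882 * 0.05945892^2 / (4*pi) = 0.6313 m^2

0.6313 m^2


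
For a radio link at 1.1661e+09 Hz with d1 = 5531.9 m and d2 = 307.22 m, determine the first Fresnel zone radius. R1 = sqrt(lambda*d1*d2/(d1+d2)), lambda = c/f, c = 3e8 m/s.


lambda = c / f = 3.0000e+08 / 1.1661e+09 = 0.2572678 m
R1 = sqrt(0.2572678 * 5531.9 * 307.22 / (5531.9 + 307.22)) = 8.653 m

8.653 m


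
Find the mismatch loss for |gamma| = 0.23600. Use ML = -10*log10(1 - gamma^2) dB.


ML = -10 * log10(1 - 0.23600^2) = -10 * log10(0.944304) = 0.2489 dB

0.2489 dB
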